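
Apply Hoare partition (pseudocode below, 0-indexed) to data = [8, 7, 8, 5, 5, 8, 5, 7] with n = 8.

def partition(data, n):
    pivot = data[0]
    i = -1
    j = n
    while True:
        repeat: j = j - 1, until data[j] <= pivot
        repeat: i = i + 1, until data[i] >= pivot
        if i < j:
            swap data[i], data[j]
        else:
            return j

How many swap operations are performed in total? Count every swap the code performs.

2

pivot = data[0] = 8; i = -1, j = 8
j→7 (data[7]=7≤8), i→0 (data[0]=8≥8); i<j, swap → [7, 7, 8, 5, 5, 8, 5, 8]
j→6 (data[6]=5≤8), i→2 (data[2]=8≥8); i<j, swap → [7, 7, 5, 5, 5, 8, 8, 8]
j→5, i→5; i≥j, return j=5. data = [7, 7, 5, 5, 5, 8, 8, 8]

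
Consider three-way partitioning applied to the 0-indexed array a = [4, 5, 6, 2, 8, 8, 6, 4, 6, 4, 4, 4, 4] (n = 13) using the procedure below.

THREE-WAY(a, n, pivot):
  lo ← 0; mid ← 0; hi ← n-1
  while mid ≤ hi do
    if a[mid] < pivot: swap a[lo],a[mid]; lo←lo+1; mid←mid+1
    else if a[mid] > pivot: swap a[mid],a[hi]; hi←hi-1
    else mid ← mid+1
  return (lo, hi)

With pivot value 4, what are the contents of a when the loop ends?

[2, 4, 4, 4, 4, 4, 4, 6, 6, 8, 8, 6, 5]

pivot = 4; lo=0, mid=0, hi=12
a[mid]=4=4: mid=1
a[mid]=5>4: swap a[1],a[12]; hi=11 → [4, 4, 6, 2, 8, 8, 6, 4, 6, 4, 4, 4, 5]
a[mid]=4=4: mid=2
a[mid]=6>4: swap a[2],a[11]; hi=10 → [4, 4, 4, 2, 8, 8, 6, 4, 6, 4, 4, 6, 5]
a[mid]=4=4: mid=3
a[mid]=2<4: swap a[0],a[3]; lo=1,mid=4 → [2, 4, 4, 4, 8, 8, 6, 4, 6, 4, 4, 6, 5]
a[mid]=8>4: swap a[4],a[10]; hi=9 → [2, 4, 4, 4, 4, 8, 6, 4, 6, 4, 8, 6, 5]
a[mid]=4=4: mid=5
a[mid]=8>4: swap a[5],a[9]; hi=8 → [2, 4, 4, 4, 4, 4, 6, 4, 6, 8, 8, 6, 5]
a[mid]=4=4: mid=6
a[mid]=6>4: swap a[6],a[8]; hi=7 → [2, 4, 4, 4, 4, 4, 6, 4, 6, 8, 8, 6, 5]
a[mid]=6>4: swap a[6],a[7]; hi=6 → [2, 4, 4, 4, 4, 4, 4, 6, 6, 8, 8, 6, 5]
a[mid]=4=4: mid=7
end: lo=1, hi=6; a = [2, 4, 4, 4, 4, 4, 4, 6, 6, 8, 8, 6, 5]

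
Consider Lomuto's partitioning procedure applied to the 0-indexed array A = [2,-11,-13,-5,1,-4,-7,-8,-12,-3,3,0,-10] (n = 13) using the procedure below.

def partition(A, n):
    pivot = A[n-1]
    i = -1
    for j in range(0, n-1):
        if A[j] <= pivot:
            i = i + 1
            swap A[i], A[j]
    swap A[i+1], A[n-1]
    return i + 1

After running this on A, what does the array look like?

pivot = A[12] = -10; i = -1
j=0: A[0]=2 > -10 → no swap
j=1: A[1]=-11 ≤ -10 → i=0, swap A[0],A[1] → [-11,2,-13,-5,1,-4,-7,-8,-12,-3,3,0,-10]
j=2: A[2]=-13 ≤ -10 → i=1, swap A[1],A[2] → [-11,-13,2,-5,1,-4,-7,-8,-12,-3,3,0,-10]
j=3: A[3]=-5 > -10 → no swap
j=4: A[4]=1 > -10 → no swap
j=5: A[5]=-4 > -10 → no swap
j=6: A[6]=-7 > -10 → no swap
j=7: A[7]=-8 > -10 → no swap
j=8: A[8]=-12 ≤ -10 → i=2, swap A[2],A[8] → [-11,-13,-12,-5,1,-4,-7,-8,2,-3,3,0,-10]
j=9: A[9]=-3 > -10 → no swap
j=10: A[10]=3 > -10 → no swap
j=11: A[11]=0 > -10 → no swap
final swap A[3],A[12] → [-11,-13,-12,-10,1,-4,-7,-8,2,-3,3,0,-5]; return 3

[-11,-13,-12,-10,1,-4,-7,-8,2,-3,3,0,-5]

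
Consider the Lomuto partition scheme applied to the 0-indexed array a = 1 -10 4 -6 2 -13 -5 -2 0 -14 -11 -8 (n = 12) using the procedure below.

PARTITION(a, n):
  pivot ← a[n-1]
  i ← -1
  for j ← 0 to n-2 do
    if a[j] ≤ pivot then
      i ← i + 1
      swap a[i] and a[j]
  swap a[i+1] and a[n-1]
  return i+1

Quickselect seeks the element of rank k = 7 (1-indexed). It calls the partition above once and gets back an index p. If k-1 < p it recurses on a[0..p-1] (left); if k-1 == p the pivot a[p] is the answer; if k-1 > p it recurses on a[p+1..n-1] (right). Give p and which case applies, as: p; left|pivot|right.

4; right

pivot=-8, i=-1
j=0: 1>-8, skip
j=1: -10≤-8, i=0, swap(0,1) ⇒ -10 1 4 -6 2 -13 -5 -2 0 -14 -11 -8
j=2: 4>-8, skip
j=3: -6>-8, skip
j=4: 2>-8, skip
j=5: -13≤-8, i=1, swap(1,5) ⇒ -10 -13 4 -6 2 1 -5 -2 0 -14 -11 -8
j=6: -5>-8, skip
j=7: -2>-8, skip
j=8: 0>-8, skip
j=9: -14≤-8, i=2, swap(2,9) ⇒ -10 -13 -14 -6 2 1 -5 -2 0 4 -11 -8
j=10: -11≤-8, i=3, swap(3,10) ⇒ -10 -13 -14 -11 2 1 -5 -2 0 4 -6 -8
swap(4,11) ⇒ -10 -13 -14 -11 -8 1 -5 -2 0 4 -6 2; return 4
p = 4; k-1 = 6 > 4 ⇒ right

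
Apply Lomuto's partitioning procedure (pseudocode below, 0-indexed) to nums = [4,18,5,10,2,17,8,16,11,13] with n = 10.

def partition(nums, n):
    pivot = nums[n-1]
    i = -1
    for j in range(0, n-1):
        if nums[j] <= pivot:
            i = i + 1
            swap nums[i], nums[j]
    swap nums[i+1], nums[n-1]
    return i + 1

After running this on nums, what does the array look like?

pivot = nums[9] = 13; i = -1
j=0: nums[0]=4 ≤ 13 → i=0, swap nums[0],nums[0] (no change) → [4,18,5,10,2,17,8,16,11,13]
j=1: nums[1]=18 > 13 → no swap
j=2: nums[2]=5 ≤ 13 → i=1, swap nums[1],nums[2] → [4,5,18,10,2,17,8,16,11,13]
j=3: nums[3]=10 ≤ 13 → i=2, swap nums[2],nums[3] → [4,5,10,18,2,17,8,16,11,13]
j=4: nums[4]=2 ≤ 13 → i=3, swap nums[3],nums[4] → [4,5,10,2,18,17,8,16,11,13]
j=5: nums[5]=17 > 13 → no swap
j=6: nums[6]=8 ≤ 13 → i=4, swap nums[4],nums[6] → [4,5,10,2,8,17,18,16,11,13]
j=7: nums[7]=16 > 13 → no swap
j=8: nums[8]=11 ≤ 13 → i=5, swap nums[5],nums[8] → [4,5,10,2,8,11,18,16,17,13]
final swap nums[6],nums[9] → [4,5,10,2,8,11,13,16,17,18]; return 6

[4,5,10,2,8,11,13,16,17,18]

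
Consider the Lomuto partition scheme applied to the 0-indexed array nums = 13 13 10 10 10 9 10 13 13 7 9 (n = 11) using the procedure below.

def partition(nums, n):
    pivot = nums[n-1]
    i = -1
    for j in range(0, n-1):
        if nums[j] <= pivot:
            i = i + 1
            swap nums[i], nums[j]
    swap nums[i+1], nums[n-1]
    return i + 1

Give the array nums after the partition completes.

9 7 9 10 10 13 10 13 13 13 10

pivot=9, i=-1
j=0: 13>9, skip
j=1: 13>9, skip
j=2: 10>9, skip
j=3: 10>9, skip
j=4: 10>9, skip
j=5: 9≤9, i=0, swap(0,5) ⇒ 9 13 10 10 10 13 10 13 13 7 9
j=6: 10>9, skip
j=7: 13>9, skip
j=8: 13>9, skip
j=9: 7≤9, i=1, swap(1,9) ⇒ 9 7 10 10 10 13 10 13 13 13 9
swap(2,10) ⇒ 9 7 9 10 10 13 10 13 13 13 10; return 2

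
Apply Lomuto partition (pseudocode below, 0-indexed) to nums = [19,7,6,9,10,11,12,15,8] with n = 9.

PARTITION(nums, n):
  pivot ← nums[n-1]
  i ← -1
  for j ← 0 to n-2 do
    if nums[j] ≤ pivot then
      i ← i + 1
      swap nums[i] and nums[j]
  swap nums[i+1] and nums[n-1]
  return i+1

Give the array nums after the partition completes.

pivot = nums[8] = 8; i = -1
j=0: nums[0]=19 > 8 → no swap
j=1: nums[1]=7 ≤ 8 → i=0, swap nums[0],nums[1] → [7,19,6,9,10,11,12,15,8]
j=2: nums[2]=6 ≤ 8 → i=1, swap nums[1],nums[2] → [7,6,19,9,10,11,12,15,8]
j=3: nums[3]=9 > 8 → no swap
j=4: nums[4]=10 > 8 → no swap
j=5: nums[5]=11 > 8 → no swap
j=6: nums[6]=12 > 8 → no swap
j=7: nums[7]=15 > 8 → no swap
final swap nums[2],nums[8] → [7,6,8,9,10,11,12,15,19]; return 2

[7,6,8,9,10,11,12,15,19]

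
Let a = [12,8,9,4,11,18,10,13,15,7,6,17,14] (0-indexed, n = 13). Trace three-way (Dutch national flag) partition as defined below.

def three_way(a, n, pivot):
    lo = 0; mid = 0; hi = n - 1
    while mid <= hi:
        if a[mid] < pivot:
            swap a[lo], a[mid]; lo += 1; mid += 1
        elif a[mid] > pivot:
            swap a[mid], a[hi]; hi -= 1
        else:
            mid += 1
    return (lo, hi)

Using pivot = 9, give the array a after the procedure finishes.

[6,8,4,7,9,10,13,15,18,11,17,14,12]

pivot = 9; lo=0, mid=0, hi=12
a[mid]=12>9: swap a[0],a[12]; hi=11 → [14,8,9,4,11,18,10,13,15,7,6,17,12]
a[mid]=14>9: swap a[0],a[11]; hi=10 → [17,8,9,4,11,18,10,13,15,7,6,14,12]
a[mid]=17>9: swap a[0],a[10]; hi=9 → [6,8,9,4,11,18,10,13,15,7,17,14,12]
a[mid]=6<9: swap a[0],a[0]; lo=1,mid=1 → [6,8,9,4,11,18,10,13,15,7,17,14,12]
a[mid]=8<9: swap a[1],a[1]; lo=2,mid=2 → [6,8,9,4,11,18,10,13,15,7,17,14,12]
a[mid]=9=9: mid=3
a[mid]=4<9: swap a[2],a[3]; lo=3,mid=4 → [6,8,4,9,11,18,10,13,15,7,17,14,12]
a[mid]=11>9: swap a[4],a[9]; hi=8 → [6,8,4,9,7,18,10,13,15,11,17,14,12]
a[mid]=7<9: swap a[3],a[4]; lo=4,mid=5 → [6,8,4,7,9,18,10,13,15,11,17,14,12]
a[mid]=18>9: swap a[5],a[8]; hi=7 → [6,8,4,7,9,15,10,13,18,11,17,14,12]
a[mid]=15>9: swap a[5],a[7]; hi=6 → [6,8,4,7,9,13,10,15,18,11,17,14,12]
a[mid]=13>9: swap a[5],a[6]; hi=5 → [6,8,4,7,9,10,13,15,18,11,17,14,12]
a[mid]=10>9: swap a[5],a[5]; hi=4 → [6,8,4,7,9,10,13,15,18,11,17,14,12]
end: lo=4, hi=4; a = [6,8,4,7,9,10,13,15,18,11,17,14,12]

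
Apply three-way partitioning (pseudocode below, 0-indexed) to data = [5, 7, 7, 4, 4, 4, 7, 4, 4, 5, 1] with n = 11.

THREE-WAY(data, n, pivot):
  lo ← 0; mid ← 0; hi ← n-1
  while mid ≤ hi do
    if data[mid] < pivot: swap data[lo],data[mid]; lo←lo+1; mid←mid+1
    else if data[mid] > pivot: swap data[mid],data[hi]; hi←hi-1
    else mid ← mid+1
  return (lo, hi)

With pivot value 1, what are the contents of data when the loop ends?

[1, 7, 4, 4, 4, 7, 4, 4, 5, 7, 5]

pivot = 1; lo=0, mid=0, hi=10
data[mid]=5>1: swap data[0],data[10]; hi=9 → [1, 7, 7, 4, 4, 4, 7, 4, 4, 5, 5]
data[mid]=1=1: mid=1
data[mid]=7>1: swap data[1],data[9]; hi=8 → [1, 5, 7, 4, 4, 4, 7, 4, 4, 7, 5]
data[mid]=5>1: swap data[1],data[8]; hi=7 → [1, 4, 7, 4, 4, 4, 7, 4, 5, 7, 5]
data[mid]=4>1: swap data[1],data[7]; hi=6 → [1, 4, 7, 4, 4, 4, 7, 4, 5, 7, 5]
data[mid]=4>1: swap data[1],data[6]; hi=5 → [1, 7, 7, 4, 4, 4, 4, 4, 5, 7, 5]
data[mid]=7>1: swap data[1],data[5]; hi=4 → [1, 4, 7, 4, 4, 7, 4, 4, 5, 7, 5]
data[mid]=4>1: swap data[1],data[4]; hi=3 → [1, 4, 7, 4, 4, 7, 4, 4, 5, 7, 5]
data[mid]=4>1: swap data[1],data[3]; hi=2 → [1, 4, 7, 4, 4, 7, 4, 4, 5, 7, 5]
data[mid]=4>1: swap data[1],data[2]; hi=1 → [1, 7, 4, 4, 4, 7, 4, 4, 5, 7, 5]
data[mid]=7>1: swap data[1],data[1]; hi=0 → [1, 7, 4, 4, 4, 7, 4, 4, 5, 7, 5]
end: lo=0, hi=0; data = [1, 7, 4, 4, 4, 7, 4, 4, 5, 7, 5]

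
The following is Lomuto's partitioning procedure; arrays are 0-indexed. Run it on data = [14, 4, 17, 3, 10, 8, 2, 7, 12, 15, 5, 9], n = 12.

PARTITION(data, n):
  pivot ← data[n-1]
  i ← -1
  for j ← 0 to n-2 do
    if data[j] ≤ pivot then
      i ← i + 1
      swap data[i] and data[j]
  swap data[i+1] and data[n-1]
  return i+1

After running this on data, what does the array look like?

pivot = data[11] = 9; i = -1
j=0: data[0]=14 > 9 → no swap
j=1: data[1]=4 ≤ 9 → i=0, swap data[0],data[1] → [4, 14, 17, 3, 10, 8, 2, 7, 12, 15, 5, 9]
j=2: data[2]=17 > 9 → no swap
j=3: data[3]=3 ≤ 9 → i=1, swap data[1],data[3] → [4, 3, 17, 14, 10, 8, 2, 7, 12, 15, 5, 9]
j=4: data[4]=10 > 9 → no swap
j=5: data[5]=8 ≤ 9 → i=2, swap data[2],data[5] → [4, 3, 8, 14, 10, 17, 2, 7, 12, 15, 5, 9]
j=6: data[6]=2 ≤ 9 → i=3, swap data[3],data[6] → [4, 3, 8, 2, 10, 17, 14, 7, 12, 15, 5, 9]
j=7: data[7]=7 ≤ 9 → i=4, swap data[4],data[7] → [4, 3, 8, 2, 7, 17, 14, 10, 12, 15, 5, 9]
j=8: data[8]=12 > 9 → no swap
j=9: data[9]=15 > 9 → no swap
j=10: data[10]=5 ≤ 9 → i=5, swap data[5],data[10] → [4, 3, 8, 2, 7, 5, 14, 10, 12, 15, 17, 9]
final swap data[6],data[11] → [4, 3, 8, 2, 7, 5, 9, 10, 12, 15, 17, 14]; return 6

[4, 3, 8, 2, 7, 5, 9, 10, 12, 15, 17, 14]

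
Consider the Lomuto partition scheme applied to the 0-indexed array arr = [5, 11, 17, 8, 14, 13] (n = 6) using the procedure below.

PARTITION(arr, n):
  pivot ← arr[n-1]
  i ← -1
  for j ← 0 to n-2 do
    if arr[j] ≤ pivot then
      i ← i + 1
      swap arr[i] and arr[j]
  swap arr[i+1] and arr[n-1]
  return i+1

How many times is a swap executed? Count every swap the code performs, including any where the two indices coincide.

4

pivot=13, i=-1
j=0: 5≤13, i=0, swap(0,0) ⇒ [5, 11, 17, 8, 14, 13]
j=1: 11≤13, i=1, swap(1,1) ⇒ [5, 11, 17, 8, 14, 13]
j=2: 17>13, skip
j=3: 8≤13, i=2, swap(2,3) ⇒ [5, 11, 8, 17, 14, 13]
j=4: 14>13, skip
swap(3,5) ⇒ [5, 11, 8, 13, 14, 17]; return 3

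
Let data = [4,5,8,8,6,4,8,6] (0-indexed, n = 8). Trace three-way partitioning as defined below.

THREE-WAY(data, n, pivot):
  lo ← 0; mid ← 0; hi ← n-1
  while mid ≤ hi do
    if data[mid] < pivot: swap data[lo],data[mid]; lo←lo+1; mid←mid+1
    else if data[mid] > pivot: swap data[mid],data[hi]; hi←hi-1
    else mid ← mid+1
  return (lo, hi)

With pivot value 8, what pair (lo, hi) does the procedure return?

pivot = 8; lo=0, mid=0, hi=7
data[mid]=4<8: swap data[0],data[0]; lo=1,mid=1 → [4,5,8,8,6,4,8,6]
data[mid]=5<8: swap data[1],data[1]; lo=2,mid=2 → [4,5,8,8,6,4,8,6]
data[mid]=8=8: mid=3
data[mid]=8=8: mid=4
data[mid]=6<8: swap data[2],data[4]; lo=3,mid=5 → [4,5,6,8,8,4,8,6]
data[mid]=4<8: swap data[3],data[5]; lo=4,mid=6 → [4,5,6,4,8,8,8,6]
data[mid]=8=8: mid=7
data[mid]=6<8: swap data[4],data[7]; lo=5,mid=8 → [4,5,6,4,6,8,8,8]
end: lo=5, hi=7; data = [4,5,6,4,6,8,8,8]

(5, 7)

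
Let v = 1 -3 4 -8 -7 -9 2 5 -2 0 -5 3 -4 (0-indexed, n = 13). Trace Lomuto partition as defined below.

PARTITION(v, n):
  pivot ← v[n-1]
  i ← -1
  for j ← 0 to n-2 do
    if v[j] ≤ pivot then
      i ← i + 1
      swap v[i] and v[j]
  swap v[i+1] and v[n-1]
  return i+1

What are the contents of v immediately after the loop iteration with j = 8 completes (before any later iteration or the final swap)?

pivot = v[12] = -4; i = -1
j=0: v[0]=1 > -4 → no swap
j=1: v[1]=-3 > -4 → no swap
j=2: v[2]=4 > -4 → no swap
j=3: v[3]=-8 ≤ -4 → i=0, swap v[0],v[3] → -8 -3 4 1 -7 -9 2 5 -2 0 -5 3 -4
j=4: v[4]=-7 ≤ -4 → i=1, swap v[1],v[4] → -8 -7 4 1 -3 -9 2 5 -2 0 -5 3 -4
j=5: v[5]=-9 ≤ -4 → i=2, swap v[2],v[5] → -8 -7 -9 1 -3 4 2 5 -2 0 -5 3 -4
j=6: v[6]=2 > -4 → no swap
j=7: v[7]=5 > -4 → no swap
j=8: v[8]=-2 > -4 → no swap
(after j=8) v = -8 -7 -9 1 -3 4 2 5 -2 0 -5 3 -4

-8 -7 -9 1 -3 4 2 5 -2 0 -5 3 -4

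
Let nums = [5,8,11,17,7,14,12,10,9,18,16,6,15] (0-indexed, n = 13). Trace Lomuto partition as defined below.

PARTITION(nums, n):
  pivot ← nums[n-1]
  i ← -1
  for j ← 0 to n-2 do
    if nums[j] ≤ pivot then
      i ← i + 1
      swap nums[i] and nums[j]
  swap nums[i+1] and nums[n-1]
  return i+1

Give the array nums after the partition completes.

[5,8,11,7,14,12,10,9,6,15,16,17,18]

pivot=15, i=-1
j=0: 5≤15, i=0, swap(0,0) ⇒ [5,8,11,17,7,14,12,10,9,18,16,6,15]
j=1: 8≤15, i=1, swap(1,1) ⇒ [5,8,11,17,7,14,12,10,9,18,16,6,15]
j=2: 11≤15, i=2, swap(2,2) ⇒ [5,8,11,17,7,14,12,10,9,18,16,6,15]
j=3: 17>15, skip
j=4: 7≤15, i=3, swap(3,4) ⇒ [5,8,11,7,17,14,12,10,9,18,16,6,15]
j=5: 14≤15, i=4, swap(4,5) ⇒ [5,8,11,7,14,17,12,10,9,18,16,6,15]
j=6: 12≤15, i=5, swap(5,6) ⇒ [5,8,11,7,14,12,17,10,9,18,16,6,15]
j=7: 10≤15, i=6, swap(6,7) ⇒ [5,8,11,7,14,12,10,17,9,18,16,6,15]
j=8: 9≤15, i=7, swap(7,8) ⇒ [5,8,11,7,14,12,10,9,17,18,16,6,15]
j=9: 18>15, skip
j=10: 16>15, skip
j=11: 6≤15, i=8, swap(8,11) ⇒ [5,8,11,7,14,12,10,9,6,18,16,17,15]
swap(9,12) ⇒ [5,8,11,7,14,12,10,9,6,15,16,17,18]; return 9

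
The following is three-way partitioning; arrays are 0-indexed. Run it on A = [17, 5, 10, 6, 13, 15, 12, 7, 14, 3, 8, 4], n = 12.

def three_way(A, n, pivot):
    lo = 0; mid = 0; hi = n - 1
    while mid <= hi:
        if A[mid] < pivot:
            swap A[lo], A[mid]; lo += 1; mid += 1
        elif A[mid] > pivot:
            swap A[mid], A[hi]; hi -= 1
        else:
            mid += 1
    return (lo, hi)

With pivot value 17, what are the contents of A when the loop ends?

[5, 10, 6, 13, 15, 12, 7, 14, 3, 8, 4, 17]

pivot = 17; lo=0, mid=0, hi=11
A[mid]=17=17: mid=1
A[mid]=5<17: swap A[0],A[1]; lo=1,mid=2 → [5, 17, 10, 6, 13, 15, 12, 7, 14, 3, 8, 4]
A[mid]=10<17: swap A[1],A[2]; lo=2,mid=3 → [5, 10, 17, 6, 13, 15, 12, 7, 14, 3, 8, 4]
A[mid]=6<17: swap A[2],A[3]; lo=3,mid=4 → [5, 10, 6, 17, 13, 15, 12, 7, 14, 3, 8, 4]
A[mid]=13<17: swap A[3],A[4]; lo=4,mid=5 → [5, 10, 6, 13, 17, 15, 12, 7, 14, 3, 8, 4]
A[mid]=15<17: swap A[4],A[5]; lo=5,mid=6 → [5, 10, 6, 13, 15, 17, 12, 7, 14, 3, 8, 4]
A[mid]=12<17: swap A[5],A[6]; lo=6,mid=7 → [5, 10, 6, 13, 15, 12, 17, 7, 14, 3, 8, 4]
A[mid]=7<17: swap A[6],A[7]; lo=7,mid=8 → [5, 10, 6, 13, 15, 12, 7, 17, 14, 3, 8, 4]
A[mid]=14<17: swap A[7],A[8]; lo=8,mid=9 → [5, 10, 6, 13, 15, 12, 7, 14, 17, 3, 8, 4]
A[mid]=3<17: swap A[8],A[9]; lo=9,mid=10 → [5, 10, 6, 13, 15, 12, 7, 14, 3, 17, 8, 4]
A[mid]=8<17: swap A[9],A[10]; lo=10,mid=11 → [5, 10, 6, 13, 15, 12, 7, 14, 3, 8, 17, 4]
A[mid]=4<17: swap A[10],A[11]; lo=11,mid=12 → [5, 10, 6, 13, 15, 12, 7, 14, 3, 8, 4, 17]
end: lo=11, hi=11; A = [5, 10, 6, 13, 15, 12, 7, 14, 3, 8, 4, 17]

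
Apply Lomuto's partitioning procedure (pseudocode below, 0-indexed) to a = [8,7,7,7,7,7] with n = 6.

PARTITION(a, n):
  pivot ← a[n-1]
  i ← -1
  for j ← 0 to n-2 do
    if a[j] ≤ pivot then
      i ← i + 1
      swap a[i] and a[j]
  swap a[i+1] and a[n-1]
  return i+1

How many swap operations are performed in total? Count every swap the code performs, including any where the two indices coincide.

5

pivot = a[5] = 7; i = -1
j=0: a[0]=8 > 7 → no swap
j=1: a[1]=7 ≤ 7 → i=0, swap a[0],a[1] → [7,8,7,7,7,7]
j=2: a[2]=7 ≤ 7 → i=1, swap a[1],a[2] → [7,7,8,7,7,7]
j=3: a[3]=7 ≤ 7 → i=2, swap a[2],a[3] → [7,7,7,8,7,7]
j=4: a[4]=7 ≤ 7 → i=3, swap a[3],a[4] → [7,7,7,7,8,7]
final swap a[4],a[5] → [7,7,7,7,7,8]; return 4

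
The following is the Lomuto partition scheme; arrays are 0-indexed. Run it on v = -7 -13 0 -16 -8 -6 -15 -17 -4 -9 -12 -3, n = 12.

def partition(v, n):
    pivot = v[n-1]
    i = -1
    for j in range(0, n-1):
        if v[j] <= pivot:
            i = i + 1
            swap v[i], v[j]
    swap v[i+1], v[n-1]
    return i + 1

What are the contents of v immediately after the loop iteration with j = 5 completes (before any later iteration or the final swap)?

-7 -13 -16 -8 -6 0 -15 -17 -4 -9 -12 -3

pivot=-3, i=-1
j=0: -7≤-3, i=0, swap(0,0) ⇒ -7 -13 0 -16 -8 -6 -15 -17 -4 -9 -12 -3
j=1: -13≤-3, i=1, swap(1,1) ⇒ -7 -13 0 -16 -8 -6 -15 -17 -4 -9 -12 -3
j=2: 0>-3, skip
j=3: -16≤-3, i=2, swap(2,3) ⇒ -7 -13 -16 0 -8 -6 -15 -17 -4 -9 -12 -3
j=4: -8≤-3, i=3, swap(3,4) ⇒ -7 -13 -16 -8 0 -6 -15 -17 -4 -9 -12 -3
j=5: -6≤-3, i=4, swap(4,5) ⇒ -7 -13 -16 -8 -6 0 -15 -17 -4 -9 -12 -3
(after j=5) v = -7 -13 -16 -8 -6 0 -15 -17 -4 -9 -12 -3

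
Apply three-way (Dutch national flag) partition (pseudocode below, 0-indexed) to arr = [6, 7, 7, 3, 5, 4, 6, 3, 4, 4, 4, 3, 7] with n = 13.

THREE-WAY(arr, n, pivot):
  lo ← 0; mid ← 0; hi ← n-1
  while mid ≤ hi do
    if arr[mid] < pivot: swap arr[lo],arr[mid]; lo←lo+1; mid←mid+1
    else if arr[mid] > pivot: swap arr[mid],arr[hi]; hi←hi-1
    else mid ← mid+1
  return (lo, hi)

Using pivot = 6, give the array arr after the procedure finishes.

lo=0 mid=0 hi=12
6=6: mid=1
7>6: swap(1,12), hi=11 ⇒ [6, 7, 7, 3, 5, 4, 6, 3, 4, 4, 4, 3, 7]
7>6: swap(1,11), hi=10 ⇒ [6, 3, 7, 3, 5, 4, 6, 3, 4, 4, 4, 7, 7]
3<6: swap(0,1), lo=1 mid=2 ⇒ [3, 6, 7, 3, 5, 4, 6, 3, 4, 4, 4, 7, 7]
7>6: swap(2,10), hi=9 ⇒ [3, 6, 4, 3, 5, 4, 6, 3, 4, 4, 7, 7, 7]
4<6: swap(1,2), lo=2 mid=3 ⇒ [3, 4, 6, 3, 5, 4, 6, 3, 4, 4, 7, 7, 7]
3<6: swap(2,3), lo=3 mid=4 ⇒ [3, 4, 3, 6, 5, 4, 6, 3, 4, 4, 7, 7, 7]
5<6: swap(3,4), lo=4 mid=5 ⇒ [3, 4, 3, 5, 6, 4, 6, 3, 4, 4, 7, 7, 7]
4<6: swap(4,5), lo=5 mid=6 ⇒ [3, 4, 3, 5, 4, 6, 6, 3, 4, 4, 7, 7, 7]
6=6: mid=7
3<6: swap(5,7), lo=6 mid=8 ⇒ [3, 4, 3, 5, 4, 3, 6, 6, 4, 4, 7, 7, 7]
4<6: swap(6,8), lo=7 mid=9 ⇒ [3, 4, 3, 5, 4, 3, 4, 6, 6, 4, 7, 7, 7]
4<6: swap(7,9), lo=8 mid=10 ⇒ [3, 4, 3, 5, 4, 3, 4, 4, 6, 6, 7, 7, 7]
done. lo=8 hi=9; arr=[3, 4, 3, 5, 4, 3, 4, 4, 6, 6, 7, 7, 7]

[3, 4, 3, 5, 4, 3, 4, 4, 6, 6, 7, 7, 7]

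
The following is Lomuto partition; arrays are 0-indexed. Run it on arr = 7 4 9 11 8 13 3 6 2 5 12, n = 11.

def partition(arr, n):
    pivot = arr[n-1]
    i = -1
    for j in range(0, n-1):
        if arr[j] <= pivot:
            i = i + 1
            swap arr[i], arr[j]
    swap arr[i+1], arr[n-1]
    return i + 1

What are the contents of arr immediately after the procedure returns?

pivot = arr[10] = 12; i = -1
j=0: arr[0]=7 ≤ 12 → i=0, swap arr[0],arr[0] (no change) → 7 4 9 11 8 13 3 6 2 5 12
j=1: arr[1]=4 ≤ 12 → i=1, swap arr[1],arr[1] (no change) → 7 4 9 11 8 13 3 6 2 5 12
j=2: arr[2]=9 ≤ 12 → i=2, swap arr[2],arr[2] (no change) → 7 4 9 11 8 13 3 6 2 5 12
j=3: arr[3]=11 ≤ 12 → i=3, swap arr[3],arr[3] (no change) → 7 4 9 11 8 13 3 6 2 5 12
j=4: arr[4]=8 ≤ 12 → i=4, swap arr[4],arr[4] (no change) → 7 4 9 11 8 13 3 6 2 5 12
j=5: arr[5]=13 > 12 → no swap
j=6: arr[6]=3 ≤ 12 → i=5, swap arr[5],arr[6] → 7 4 9 11 8 3 13 6 2 5 12
j=7: arr[7]=6 ≤ 12 → i=6, swap arr[6],arr[7] → 7 4 9 11 8 3 6 13 2 5 12
j=8: arr[8]=2 ≤ 12 → i=7, swap arr[7],arr[8] → 7 4 9 11 8 3 6 2 13 5 12
j=9: arr[9]=5 ≤ 12 → i=8, swap arr[8],arr[9] → 7 4 9 11 8 3 6 2 5 13 12
final swap arr[9],arr[10] → 7 4 9 11 8 3 6 2 5 12 13; return 9

7 4 9 11 8 3 6 2 5 12 13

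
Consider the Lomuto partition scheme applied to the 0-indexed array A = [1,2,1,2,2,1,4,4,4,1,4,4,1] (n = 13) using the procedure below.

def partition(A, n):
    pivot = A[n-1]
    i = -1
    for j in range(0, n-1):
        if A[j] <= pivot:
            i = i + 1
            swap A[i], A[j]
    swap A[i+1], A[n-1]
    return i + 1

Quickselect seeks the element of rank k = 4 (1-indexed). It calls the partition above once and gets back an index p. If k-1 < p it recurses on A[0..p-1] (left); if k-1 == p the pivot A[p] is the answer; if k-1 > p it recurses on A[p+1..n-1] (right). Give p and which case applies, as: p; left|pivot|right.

4; left

pivot = A[12] = 1; i = -1
j=0: A[0]=1 ≤ 1 → i=0, swap A[0],A[0] (no change) → [1,2,1,2,2,1,4,4,4,1,4,4,1]
j=1: A[1]=2 > 1 → no swap
j=2: A[2]=1 ≤ 1 → i=1, swap A[1],A[2] → [1,1,2,2,2,1,4,4,4,1,4,4,1]
j=3: A[3]=2 > 1 → no swap
j=4: A[4]=2 > 1 → no swap
j=5: A[5]=1 ≤ 1 → i=2, swap A[2],A[5] → [1,1,1,2,2,2,4,4,4,1,4,4,1]
j=6: A[6]=4 > 1 → no swap
j=7: A[7]=4 > 1 → no swap
j=8: A[8]=4 > 1 → no swap
j=9: A[9]=1 ≤ 1 → i=3, swap A[3],A[9] → [1,1,1,1,2,2,4,4,4,2,4,4,1]
j=10: A[10]=4 > 1 → no swap
j=11: A[11]=4 > 1 → no swap
final swap A[4],A[12] → [1,1,1,1,1,2,4,4,4,2,4,4,2]; return 4
p = 4; k-1 = 3 < 4 ⇒ left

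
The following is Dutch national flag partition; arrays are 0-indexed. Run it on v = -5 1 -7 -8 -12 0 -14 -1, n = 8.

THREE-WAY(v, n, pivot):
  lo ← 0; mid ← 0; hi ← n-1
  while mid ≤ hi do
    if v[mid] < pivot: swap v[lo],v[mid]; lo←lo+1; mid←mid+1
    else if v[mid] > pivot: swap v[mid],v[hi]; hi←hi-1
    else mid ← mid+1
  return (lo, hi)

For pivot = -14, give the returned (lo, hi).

lo=0 mid=0 hi=7
-5>-14: swap(0,7), hi=6 ⇒ -1 1 -7 -8 -12 0 -14 -5
-1>-14: swap(0,6), hi=5 ⇒ -14 1 -7 -8 -12 0 -1 -5
-14=-14: mid=1
1>-14: swap(1,5), hi=4 ⇒ -14 0 -7 -8 -12 1 -1 -5
0>-14: swap(1,4), hi=3 ⇒ -14 -12 -7 -8 0 1 -1 -5
-12>-14: swap(1,3), hi=2 ⇒ -14 -8 -7 -12 0 1 -1 -5
-8>-14: swap(1,2), hi=1 ⇒ -14 -7 -8 -12 0 1 -1 -5
-7>-14: swap(1,1), hi=0 ⇒ -14 -7 -8 -12 0 1 -1 -5
done. lo=0 hi=0; v=-14 -7 -8 -12 0 1 -1 -5

(0, 0)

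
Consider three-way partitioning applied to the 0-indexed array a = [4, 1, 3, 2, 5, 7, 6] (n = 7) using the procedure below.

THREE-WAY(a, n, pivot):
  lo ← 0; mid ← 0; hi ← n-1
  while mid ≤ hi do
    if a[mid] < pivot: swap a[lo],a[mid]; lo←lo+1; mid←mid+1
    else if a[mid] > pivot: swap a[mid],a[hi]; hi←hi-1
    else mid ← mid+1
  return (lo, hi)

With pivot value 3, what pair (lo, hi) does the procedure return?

(2, 2)

pivot = 3; lo=0, mid=0, hi=6
a[mid]=4>3: swap a[0],a[6]; hi=5 → [6, 1, 3, 2, 5, 7, 4]
a[mid]=6>3: swap a[0],a[5]; hi=4 → [7, 1, 3, 2, 5, 6, 4]
a[mid]=7>3: swap a[0],a[4]; hi=3 → [5, 1, 3, 2, 7, 6, 4]
a[mid]=5>3: swap a[0],a[3]; hi=2 → [2, 1, 3, 5, 7, 6, 4]
a[mid]=2<3: swap a[0],a[0]; lo=1,mid=1 → [2, 1, 3, 5, 7, 6, 4]
a[mid]=1<3: swap a[1],a[1]; lo=2,mid=2 → [2, 1, 3, 5, 7, 6, 4]
a[mid]=3=3: mid=3
end: lo=2, hi=2; a = [2, 1, 3, 5, 7, 6, 4]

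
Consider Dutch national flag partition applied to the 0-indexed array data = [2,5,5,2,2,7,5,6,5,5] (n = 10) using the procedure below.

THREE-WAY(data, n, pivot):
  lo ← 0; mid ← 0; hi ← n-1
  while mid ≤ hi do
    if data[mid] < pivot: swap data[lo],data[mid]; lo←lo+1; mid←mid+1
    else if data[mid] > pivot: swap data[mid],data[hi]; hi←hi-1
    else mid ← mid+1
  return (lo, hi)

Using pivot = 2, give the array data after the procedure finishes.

[2,2,2,5,7,5,6,5,5,5]

lo=0 mid=0 hi=9
2=2: mid=1
5>2: swap(1,9), hi=8 ⇒ [2,5,5,2,2,7,5,6,5,5]
5>2: swap(1,8), hi=7 ⇒ [2,5,5,2,2,7,5,6,5,5]
5>2: swap(1,7), hi=6 ⇒ [2,6,5,2,2,7,5,5,5,5]
6>2: swap(1,6), hi=5 ⇒ [2,5,5,2,2,7,6,5,5,5]
5>2: swap(1,5), hi=4 ⇒ [2,7,5,2,2,5,6,5,5,5]
7>2: swap(1,4), hi=3 ⇒ [2,2,5,2,7,5,6,5,5,5]
2=2: mid=2
5>2: swap(2,3), hi=2 ⇒ [2,2,2,5,7,5,6,5,5,5]
2=2: mid=3
done. lo=0 hi=2; data=[2,2,2,5,7,5,6,5,5,5]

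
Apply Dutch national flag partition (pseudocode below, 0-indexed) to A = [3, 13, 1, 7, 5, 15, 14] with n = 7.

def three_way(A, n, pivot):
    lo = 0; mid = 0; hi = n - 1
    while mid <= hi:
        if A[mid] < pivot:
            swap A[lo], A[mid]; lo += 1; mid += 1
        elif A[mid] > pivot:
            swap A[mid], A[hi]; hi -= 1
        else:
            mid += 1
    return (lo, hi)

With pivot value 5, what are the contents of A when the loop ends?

[3, 1, 5, 7, 15, 14, 13]

pivot = 5; lo=0, mid=0, hi=6
A[mid]=3<5: swap A[0],A[0]; lo=1,mid=1 → [3, 13, 1, 7, 5, 15, 14]
A[mid]=13>5: swap A[1],A[6]; hi=5 → [3, 14, 1, 7, 5, 15, 13]
A[mid]=14>5: swap A[1],A[5]; hi=4 → [3, 15, 1, 7, 5, 14, 13]
A[mid]=15>5: swap A[1],A[4]; hi=3 → [3, 5, 1, 7, 15, 14, 13]
A[mid]=5=5: mid=2
A[mid]=1<5: swap A[1],A[2]; lo=2,mid=3 → [3, 1, 5, 7, 15, 14, 13]
A[mid]=7>5: swap A[3],A[3]; hi=2 → [3, 1, 5, 7, 15, 14, 13]
end: lo=2, hi=2; A = [3, 1, 5, 7, 15, 14, 13]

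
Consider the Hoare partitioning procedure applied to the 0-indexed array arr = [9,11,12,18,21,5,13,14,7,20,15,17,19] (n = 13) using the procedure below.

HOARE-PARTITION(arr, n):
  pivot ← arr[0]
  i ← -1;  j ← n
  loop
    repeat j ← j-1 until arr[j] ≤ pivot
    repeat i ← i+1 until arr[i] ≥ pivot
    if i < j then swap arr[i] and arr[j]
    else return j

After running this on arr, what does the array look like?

[7,5,12,18,21,11,13,14,9,20,15,17,19]

pivot = arr[0] = 9; i = -1, j = 13
j→8 (arr[8]=7≤9), i→0 (arr[0]=9≥9); i<j, swap → [7,11,12,18,21,5,13,14,9,20,15,17,19]
j→5 (arr[5]=5≤9), i→1 (arr[1]=11≥9); i<j, swap → [7,5,12,18,21,11,13,14,9,20,15,17,19]
j→1, i→2; i≥j, return j=1. arr = [7,5,12,18,21,11,13,14,9,20,15,17,19]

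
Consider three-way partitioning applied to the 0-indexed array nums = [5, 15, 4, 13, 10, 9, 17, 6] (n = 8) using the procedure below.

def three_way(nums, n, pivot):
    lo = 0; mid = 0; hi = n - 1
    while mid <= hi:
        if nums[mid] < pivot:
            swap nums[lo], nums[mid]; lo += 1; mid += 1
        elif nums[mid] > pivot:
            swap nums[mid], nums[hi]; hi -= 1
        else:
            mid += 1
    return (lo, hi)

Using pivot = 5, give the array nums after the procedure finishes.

[4, 5, 13, 10, 9, 17, 6, 15]

pivot = 5; lo=0, mid=0, hi=7
nums[mid]=5=5: mid=1
nums[mid]=15>5: swap nums[1],nums[7]; hi=6 → [5, 6, 4, 13, 10, 9, 17, 15]
nums[mid]=6>5: swap nums[1],nums[6]; hi=5 → [5, 17, 4, 13, 10, 9, 6, 15]
nums[mid]=17>5: swap nums[1],nums[5]; hi=4 → [5, 9, 4, 13, 10, 17, 6, 15]
nums[mid]=9>5: swap nums[1],nums[4]; hi=3 → [5, 10, 4, 13, 9, 17, 6, 15]
nums[mid]=10>5: swap nums[1],nums[3]; hi=2 → [5, 13, 4, 10, 9, 17, 6, 15]
nums[mid]=13>5: swap nums[1],nums[2]; hi=1 → [5, 4, 13, 10, 9, 17, 6, 15]
nums[mid]=4<5: swap nums[0],nums[1]; lo=1,mid=2 → [4, 5, 13, 10, 9, 17, 6, 15]
end: lo=1, hi=1; nums = [4, 5, 13, 10, 9, 17, 6, 15]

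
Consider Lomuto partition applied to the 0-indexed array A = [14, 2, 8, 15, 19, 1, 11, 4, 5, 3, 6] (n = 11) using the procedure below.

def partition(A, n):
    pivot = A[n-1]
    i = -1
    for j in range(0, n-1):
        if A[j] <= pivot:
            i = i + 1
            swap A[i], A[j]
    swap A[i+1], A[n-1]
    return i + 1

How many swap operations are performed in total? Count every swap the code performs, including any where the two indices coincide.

pivot = A[10] = 6; i = -1
j=0: A[0]=14 > 6 → no swap
j=1: A[1]=2 ≤ 6 → i=0, swap A[0],A[1] → [2, 14, 8, 15, 19, 1, 11, 4, 5, 3, 6]
j=2: A[2]=8 > 6 → no swap
j=3: A[3]=15 > 6 → no swap
j=4: A[4]=19 > 6 → no swap
j=5: A[5]=1 ≤ 6 → i=1, swap A[1],A[5] → [2, 1, 8, 15, 19, 14, 11, 4, 5, 3, 6]
j=6: A[6]=11 > 6 → no swap
j=7: A[7]=4 ≤ 6 → i=2, swap A[2],A[7] → [2, 1, 4, 15, 19, 14, 11, 8, 5, 3, 6]
j=8: A[8]=5 ≤ 6 → i=3, swap A[3],A[8] → [2, 1, 4, 5, 19, 14, 11, 8, 15, 3, 6]
j=9: A[9]=3 ≤ 6 → i=4, swap A[4],A[9] → [2, 1, 4, 5, 3, 14, 11, 8, 15, 19, 6]
final swap A[5],A[10] → [2, 1, 4, 5, 3, 6, 11, 8, 15, 19, 14]; return 5

6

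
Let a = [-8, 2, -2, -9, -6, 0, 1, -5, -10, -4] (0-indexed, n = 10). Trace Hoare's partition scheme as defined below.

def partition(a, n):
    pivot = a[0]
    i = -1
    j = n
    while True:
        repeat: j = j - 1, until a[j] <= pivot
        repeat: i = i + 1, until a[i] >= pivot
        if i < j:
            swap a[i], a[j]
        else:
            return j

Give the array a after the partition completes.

pivot = a[0] = -8; i = -1, j = 10
j→8 (a[8]=-10≤-8), i→0 (a[0]=-8≥-8); i<j, swap → [-10, 2, -2, -9, -6, 0, 1, -5, -8, -4]
j→3 (a[3]=-9≤-8), i→1 (a[1]=2≥-8); i<j, swap → [-10, -9, -2, 2, -6, 0, 1, -5, -8, -4]
j→1, i→2; i≥j, return j=1. a = [-10, -9, -2, 2, -6, 0, 1, -5, -8, -4]

[-10, -9, -2, 2, -6, 0, 1, -5, -8, -4]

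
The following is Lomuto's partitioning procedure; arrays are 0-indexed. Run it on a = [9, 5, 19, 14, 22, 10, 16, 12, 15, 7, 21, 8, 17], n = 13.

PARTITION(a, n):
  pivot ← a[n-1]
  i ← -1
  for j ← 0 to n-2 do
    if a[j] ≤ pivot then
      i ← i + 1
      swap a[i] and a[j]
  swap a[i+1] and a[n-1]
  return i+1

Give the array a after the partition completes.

[9, 5, 14, 10, 16, 12, 15, 7, 8, 17, 21, 22, 19]

pivot=17, i=-1
j=0: 9≤17, i=0, swap(0,0) ⇒ [9, 5, 19, 14, 22, 10, 16, 12, 15, 7, 21, 8, 17]
j=1: 5≤17, i=1, swap(1,1) ⇒ [9, 5, 19, 14, 22, 10, 16, 12, 15, 7, 21, 8, 17]
j=2: 19>17, skip
j=3: 14≤17, i=2, swap(2,3) ⇒ [9, 5, 14, 19, 22, 10, 16, 12, 15, 7, 21, 8, 17]
j=4: 22>17, skip
j=5: 10≤17, i=3, swap(3,5) ⇒ [9, 5, 14, 10, 22, 19, 16, 12, 15, 7, 21, 8, 17]
j=6: 16≤17, i=4, swap(4,6) ⇒ [9, 5, 14, 10, 16, 19, 22, 12, 15, 7, 21, 8, 17]
j=7: 12≤17, i=5, swap(5,7) ⇒ [9, 5, 14, 10, 16, 12, 22, 19, 15, 7, 21, 8, 17]
j=8: 15≤17, i=6, swap(6,8) ⇒ [9, 5, 14, 10, 16, 12, 15, 19, 22, 7, 21, 8, 17]
j=9: 7≤17, i=7, swap(7,9) ⇒ [9, 5, 14, 10, 16, 12, 15, 7, 22, 19, 21, 8, 17]
j=10: 21>17, skip
j=11: 8≤17, i=8, swap(8,11) ⇒ [9, 5, 14, 10, 16, 12, 15, 7, 8, 19, 21, 22, 17]
swap(9,12) ⇒ [9, 5, 14, 10, 16, 12, 15, 7, 8, 17, 21, 22, 19]; return 9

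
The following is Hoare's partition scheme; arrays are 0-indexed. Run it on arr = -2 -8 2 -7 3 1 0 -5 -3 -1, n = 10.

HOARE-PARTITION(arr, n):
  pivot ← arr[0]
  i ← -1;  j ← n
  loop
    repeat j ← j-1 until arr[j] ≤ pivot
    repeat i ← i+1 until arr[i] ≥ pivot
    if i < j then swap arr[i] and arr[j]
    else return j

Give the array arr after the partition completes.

-3 -8 -5 -7 3 1 0 2 -2 -1

pivot = arr[0] = -2; i = -1, j = 10
j→8 (arr[8]=-3≤-2), i→0 (arr[0]=-2≥-2); i<j, swap → -3 -8 2 -7 3 1 0 -5 -2 -1
j→7 (arr[7]=-5≤-2), i→2 (arr[2]=2≥-2); i<j, swap → -3 -8 -5 -7 3 1 0 2 -2 -1
j→3, i→4; i≥j, return j=3. arr = -3 -8 -5 -7 3 1 0 2 -2 -1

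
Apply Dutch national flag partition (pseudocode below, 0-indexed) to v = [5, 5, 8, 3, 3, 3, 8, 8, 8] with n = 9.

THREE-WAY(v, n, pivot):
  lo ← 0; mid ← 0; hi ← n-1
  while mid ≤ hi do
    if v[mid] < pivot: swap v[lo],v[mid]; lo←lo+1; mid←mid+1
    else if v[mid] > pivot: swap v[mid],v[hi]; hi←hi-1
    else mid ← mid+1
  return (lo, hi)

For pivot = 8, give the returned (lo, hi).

pivot = 8; lo=0, mid=0, hi=8
v[mid]=5<8: swap v[0],v[0]; lo=1,mid=1 → [5, 5, 8, 3, 3, 3, 8, 8, 8]
v[mid]=5<8: swap v[1],v[1]; lo=2,mid=2 → [5, 5, 8, 3, 3, 3, 8, 8, 8]
v[mid]=8=8: mid=3
v[mid]=3<8: swap v[2],v[3]; lo=3,mid=4 → [5, 5, 3, 8, 3, 3, 8, 8, 8]
v[mid]=3<8: swap v[3],v[4]; lo=4,mid=5 → [5, 5, 3, 3, 8, 3, 8, 8, 8]
v[mid]=3<8: swap v[4],v[5]; lo=5,mid=6 → [5, 5, 3, 3, 3, 8, 8, 8, 8]
v[mid]=8=8: mid=7
v[mid]=8=8: mid=8
v[mid]=8=8: mid=9
end: lo=5, hi=8; v = [5, 5, 3, 3, 3, 8, 8, 8, 8]

(5, 8)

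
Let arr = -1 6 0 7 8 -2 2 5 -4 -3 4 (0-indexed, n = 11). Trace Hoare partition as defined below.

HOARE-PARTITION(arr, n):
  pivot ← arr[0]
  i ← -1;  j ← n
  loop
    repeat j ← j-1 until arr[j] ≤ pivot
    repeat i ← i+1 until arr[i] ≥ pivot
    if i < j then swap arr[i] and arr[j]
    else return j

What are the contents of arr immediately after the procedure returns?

-3 -4 -2 7 8 0 2 5 6 -1 4

pivot = arr[0] = -1; i = -1, j = 11
j→9 (arr[9]=-3≤-1), i→0 (arr[0]=-1≥-1); i<j, swap → -3 6 0 7 8 -2 2 5 -4 -1 4
j→8 (arr[8]=-4≤-1), i→1 (arr[1]=6≥-1); i<j, swap → -3 -4 0 7 8 -2 2 5 6 -1 4
j→5 (arr[5]=-2≤-1), i→2 (arr[2]=0≥-1); i<j, swap → -3 -4 -2 7 8 0 2 5 6 -1 4
j→2, i→3; i≥j, return j=2. arr = -3 -4 -2 7 8 0 2 5 6 -1 4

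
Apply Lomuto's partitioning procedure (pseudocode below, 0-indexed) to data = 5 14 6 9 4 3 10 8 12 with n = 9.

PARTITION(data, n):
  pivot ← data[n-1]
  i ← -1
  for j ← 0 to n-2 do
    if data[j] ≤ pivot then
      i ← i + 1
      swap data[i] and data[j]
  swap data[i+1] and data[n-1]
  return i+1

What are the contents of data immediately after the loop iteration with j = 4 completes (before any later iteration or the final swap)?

pivot = data[8] = 12; i = -1
j=0: data[0]=5 ≤ 12 → i=0, swap data[0],data[0] (no change) → 5 14 6 9 4 3 10 8 12
j=1: data[1]=14 > 12 → no swap
j=2: data[2]=6 ≤ 12 → i=1, swap data[1],data[2] → 5 6 14 9 4 3 10 8 12
j=3: data[3]=9 ≤ 12 → i=2, swap data[2],data[3] → 5 6 9 14 4 3 10 8 12
j=4: data[4]=4 ≤ 12 → i=3, swap data[3],data[4] → 5 6 9 4 14 3 10 8 12
(after j=4) data = 5 6 9 4 14 3 10 8 12

5 6 9 4 14 3 10 8 12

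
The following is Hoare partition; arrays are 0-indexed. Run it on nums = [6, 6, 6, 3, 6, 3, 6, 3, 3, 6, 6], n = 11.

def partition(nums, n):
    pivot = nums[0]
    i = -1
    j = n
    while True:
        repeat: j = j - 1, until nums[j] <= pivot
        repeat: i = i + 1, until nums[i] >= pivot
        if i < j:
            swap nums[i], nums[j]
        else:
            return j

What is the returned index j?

pivot=6
j stops at 10 (6), i stops at 0 (6); swap ⇒ [6, 6, 6, 3, 6, 3, 6, 3, 3, 6, 6]
j stops at 9 (6), i stops at 1 (6); swap ⇒ [6, 6, 6, 3, 6, 3, 6, 3, 3, 6, 6]
j stops at 8 (3), i stops at 2 (6); swap ⇒ [6, 6, 3, 3, 6, 3, 6, 3, 6, 6, 6]
j stops at 7 (3), i stops at 4 (6); swap ⇒ [6, 6, 3, 3, 3, 3, 6, 6, 6, 6, 6]
j stops at 6, i stops at 6; i≥j ⇒ return 6. nums=[6, 6, 3, 3, 3, 3, 6, 6, 6, 6, 6]

6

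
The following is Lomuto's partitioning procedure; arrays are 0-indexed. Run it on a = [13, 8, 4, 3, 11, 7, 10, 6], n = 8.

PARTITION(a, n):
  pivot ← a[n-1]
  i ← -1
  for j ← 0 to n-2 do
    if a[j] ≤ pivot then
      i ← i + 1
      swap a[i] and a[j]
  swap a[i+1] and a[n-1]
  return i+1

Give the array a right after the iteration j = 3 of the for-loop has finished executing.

[4, 3, 13, 8, 11, 7, 10, 6]

pivot = a[7] = 6; i = -1
j=0: a[0]=13 > 6 → no swap
j=1: a[1]=8 > 6 → no swap
j=2: a[2]=4 ≤ 6 → i=0, swap a[0],a[2] → [4, 8, 13, 3, 11, 7, 10, 6]
j=3: a[3]=3 ≤ 6 → i=1, swap a[1],a[3] → [4, 3, 13, 8, 11, 7, 10, 6]
(after j=3) a = [4, 3, 13, 8, 11, 7, 10, 6]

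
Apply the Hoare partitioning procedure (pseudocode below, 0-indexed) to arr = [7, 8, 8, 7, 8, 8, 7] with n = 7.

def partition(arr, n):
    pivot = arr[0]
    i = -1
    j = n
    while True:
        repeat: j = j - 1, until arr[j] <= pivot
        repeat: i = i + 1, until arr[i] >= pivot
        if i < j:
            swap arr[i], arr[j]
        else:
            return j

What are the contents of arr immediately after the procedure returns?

pivot=7
j stops at 6 (7), i stops at 0 (7); swap ⇒ [7, 8, 8, 7, 8, 8, 7]
j stops at 3 (7), i stops at 1 (8); swap ⇒ [7, 7, 8, 8, 8, 8, 7]
j stops at 1, i stops at 2; i≥j ⇒ return 1. arr=[7, 7, 8, 8, 8, 8, 7]

[7, 7, 8, 8, 8, 8, 7]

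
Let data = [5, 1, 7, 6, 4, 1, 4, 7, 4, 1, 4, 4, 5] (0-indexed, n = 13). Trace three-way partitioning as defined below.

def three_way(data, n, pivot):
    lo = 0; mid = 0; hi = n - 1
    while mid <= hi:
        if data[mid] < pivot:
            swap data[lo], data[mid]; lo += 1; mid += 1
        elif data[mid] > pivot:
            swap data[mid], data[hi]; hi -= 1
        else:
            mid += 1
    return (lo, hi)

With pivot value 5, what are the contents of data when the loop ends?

[1, 4, 4, 1, 4, 4, 4, 1, 5, 5, 7, 6, 7]

lo=0 mid=0 hi=12
5=5: mid=1
1<5: swap(0,1), lo=1 mid=2 ⇒ [1, 5, 7, 6, 4, 1, 4, 7, 4, 1, 4, 4, 5]
7>5: swap(2,12), hi=11 ⇒ [1, 5, 5, 6, 4, 1, 4, 7, 4, 1, 4, 4, 7]
5=5: mid=3
6>5: swap(3,11), hi=10 ⇒ [1, 5, 5, 4, 4, 1, 4, 7, 4, 1, 4, 6, 7]
4<5: swap(1,3), lo=2 mid=4 ⇒ [1, 4, 5, 5, 4, 1, 4, 7, 4, 1, 4, 6, 7]
4<5: swap(2,4), lo=3 mid=5 ⇒ [1, 4, 4, 5, 5, 1, 4, 7, 4, 1, 4, 6, 7]
1<5: swap(3,5), lo=4 mid=6 ⇒ [1, 4, 4, 1, 5, 5, 4, 7, 4, 1, 4, 6, 7]
4<5: swap(4,6), lo=5 mid=7 ⇒ [1, 4, 4, 1, 4, 5, 5, 7, 4, 1, 4, 6, 7]
7>5: swap(7,10), hi=9 ⇒ [1, 4, 4, 1, 4, 5, 5, 4, 4, 1, 7, 6, 7]
4<5: swap(5,7), lo=6 mid=8 ⇒ [1, 4, 4, 1, 4, 4, 5, 5, 4, 1, 7, 6, 7]
4<5: swap(6,8), lo=7 mid=9 ⇒ [1, 4, 4, 1, 4, 4, 4, 5, 5, 1, 7, 6, 7]
1<5: swap(7,9), lo=8 mid=10 ⇒ [1, 4, 4, 1, 4, 4, 4, 1, 5, 5, 7, 6, 7]
done. lo=8 hi=9; data=[1, 4, 4, 1, 4, 4, 4, 1, 5, 5, 7, 6, 7]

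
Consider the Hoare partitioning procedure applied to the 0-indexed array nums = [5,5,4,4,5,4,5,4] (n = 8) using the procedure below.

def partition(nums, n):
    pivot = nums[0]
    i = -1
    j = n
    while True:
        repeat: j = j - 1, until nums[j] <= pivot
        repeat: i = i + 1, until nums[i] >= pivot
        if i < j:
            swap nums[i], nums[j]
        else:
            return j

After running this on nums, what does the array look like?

pivot = nums[0] = 5; i = -1, j = 8
j→7 (nums[7]=4≤5), i→0 (nums[0]=5≥5); i<j, swap → [4,5,4,4,5,4,5,5]
j→6 (nums[6]=5≤5), i→1 (nums[1]=5≥5); i<j, swap → [4,5,4,4,5,4,5,5]
j→5 (nums[5]=4≤5), i→4 (nums[4]=5≥5); i<j, swap → [4,5,4,4,4,5,5,5]
j→4, i→5; i≥j, return j=4. nums = [4,5,4,4,4,5,5,5]

[4,5,4,4,4,5,5,5]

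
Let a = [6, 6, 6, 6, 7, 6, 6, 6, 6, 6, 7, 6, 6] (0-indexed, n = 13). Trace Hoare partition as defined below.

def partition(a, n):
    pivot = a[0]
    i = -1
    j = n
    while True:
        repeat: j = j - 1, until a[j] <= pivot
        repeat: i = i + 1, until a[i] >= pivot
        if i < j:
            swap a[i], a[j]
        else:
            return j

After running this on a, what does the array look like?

pivot=6
j stops at 12 (6), i stops at 0 (6); swap ⇒ [6, 6, 6, 6, 7, 6, 6, 6, 6, 6, 7, 6, 6]
j stops at 11 (6), i stops at 1 (6); swap ⇒ [6, 6, 6, 6, 7, 6, 6, 6, 6, 6, 7, 6, 6]
j stops at 9 (6), i stops at 2 (6); swap ⇒ [6, 6, 6, 6, 7, 6, 6, 6, 6, 6, 7, 6, 6]
j stops at 8 (6), i stops at 3 (6); swap ⇒ [6, 6, 6, 6, 7, 6, 6, 6, 6, 6, 7, 6, 6]
j stops at 7 (6), i stops at 4 (7); swap ⇒ [6, 6, 6, 6, 6, 6, 6, 7, 6, 6, 7, 6, 6]
j stops at 6 (6), i stops at 5 (6); swap ⇒ [6, 6, 6, 6, 6, 6, 6, 7, 6, 6, 7, 6, 6]
j stops at 5, i stops at 6; i≥j ⇒ return 5. a=[6, 6, 6, 6, 6, 6, 6, 7, 6, 6, 7, 6, 6]

[6, 6, 6, 6, 6, 6, 6, 7, 6, 6, 7, 6, 6]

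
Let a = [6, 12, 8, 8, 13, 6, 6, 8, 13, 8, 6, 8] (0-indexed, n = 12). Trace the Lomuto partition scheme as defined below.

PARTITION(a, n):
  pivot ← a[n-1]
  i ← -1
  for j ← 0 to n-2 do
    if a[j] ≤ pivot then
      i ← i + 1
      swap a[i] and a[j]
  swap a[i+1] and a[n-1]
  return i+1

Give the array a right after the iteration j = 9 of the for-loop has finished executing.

pivot = a[11] = 8; i = -1
j=0: a[0]=6 ≤ 8 → i=0, swap a[0],a[0] (no change) → [6, 12, 8, 8, 13, 6, 6, 8, 13, 8, 6, 8]
j=1: a[1]=12 > 8 → no swap
j=2: a[2]=8 ≤ 8 → i=1, swap a[1],a[2] → [6, 8, 12, 8, 13, 6, 6, 8, 13, 8, 6, 8]
j=3: a[3]=8 ≤ 8 → i=2, swap a[2],a[3] → [6, 8, 8, 12, 13, 6, 6, 8, 13, 8, 6, 8]
j=4: a[4]=13 > 8 → no swap
j=5: a[5]=6 ≤ 8 → i=3, swap a[3],a[5] → [6, 8, 8, 6, 13, 12, 6, 8, 13, 8, 6, 8]
j=6: a[6]=6 ≤ 8 → i=4, swap a[4],a[6] → [6, 8, 8, 6, 6, 12, 13, 8, 13, 8, 6, 8]
j=7: a[7]=8 ≤ 8 → i=5, swap a[5],a[7] → [6, 8, 8, 6, 6, 8, 13, 12, 13, 8, 6, 8]
j=8: a[8]=13 > 8 → no swap
j=9: a[9]=8 ≤ 8 → i=6, swap a[6],a[9] → [6, 8, 8, 6, 6, 8, 8, 12, 13, 13, 6, 8]
(after j=9) a = [6, 8, 8, 6, 6, 8, 8, 12, 13, 13, 6, 8]

[6, 8, 8, 6, 6, 8, 8, 12, 13, 13, 6, 8]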